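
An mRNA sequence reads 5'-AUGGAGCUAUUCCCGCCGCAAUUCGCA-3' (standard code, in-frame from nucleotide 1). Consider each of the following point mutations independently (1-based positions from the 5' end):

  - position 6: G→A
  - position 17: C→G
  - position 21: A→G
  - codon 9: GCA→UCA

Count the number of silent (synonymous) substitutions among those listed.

2

Codon 2: GAG (Glu) → GAA (Glu) — synonymous.
Codon 6: CCG (Pro) → CGG (Arg) — missense.
Codon 7: CAA (Gln) → CAG (Gln) — synonymous.
Codon 9: GCA (Ala) → UCA (Ser) — missense.
Synonymous: 2 of 4.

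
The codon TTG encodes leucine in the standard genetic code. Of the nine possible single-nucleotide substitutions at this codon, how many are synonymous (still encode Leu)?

Position 1: CTG → 1 synonymous.
Position 2: none → 0 synonymous.
Position 3: TTA → 1 synonymous.
Total: 1 + 0 + 1 = 2.

2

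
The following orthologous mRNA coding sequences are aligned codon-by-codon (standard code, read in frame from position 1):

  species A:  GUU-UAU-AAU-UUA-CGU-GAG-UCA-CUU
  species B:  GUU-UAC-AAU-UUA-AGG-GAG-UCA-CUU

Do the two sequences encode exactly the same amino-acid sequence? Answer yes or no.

Codon 1: GUU Val / GUU Val — identical.
Codon 2: UAU Tyr / UAC Tyr — synonymous.
Codon 3: AAU Asn / AAU Asn — identical.
Codon 4: UUA Leu / UUA Leu — identical.
Codon 5: CGU Arg / AGG Arg — synonymous.
Codon 6: GAG Glu / GAG Glu — identical.
Codon 7: UCA Ser / UCA Ser — identical.
Codon 8: CUU Leu / CUU Leu — identical.
Nonsynonymous differences: 0 → same protein.

yes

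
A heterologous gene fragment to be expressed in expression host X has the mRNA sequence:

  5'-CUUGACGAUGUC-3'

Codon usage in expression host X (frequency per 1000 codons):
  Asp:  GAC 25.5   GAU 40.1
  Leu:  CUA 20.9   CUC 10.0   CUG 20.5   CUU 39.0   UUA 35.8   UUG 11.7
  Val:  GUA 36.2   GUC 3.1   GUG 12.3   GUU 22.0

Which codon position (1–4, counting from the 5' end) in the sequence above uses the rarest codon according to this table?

4

Codon 1 CUU (Leu): 39.0 per 1000.
Codon 2 GAC (Asp): 25.5 per 1000.
Codon 3 GAU (Asp): 40.1 per 1000.
Codon 4 GUC (Val): 3.1 per 1000.
Lowest frequency is 3.1 at codon 4.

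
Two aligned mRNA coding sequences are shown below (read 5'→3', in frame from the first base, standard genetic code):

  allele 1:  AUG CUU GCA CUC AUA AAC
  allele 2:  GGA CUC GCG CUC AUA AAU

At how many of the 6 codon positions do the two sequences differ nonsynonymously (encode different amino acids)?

1

Codon 1: AUG Met / GGA Gly — nonsynonymous.
Codon 2: CUU Leu / CUC Leu — synonymous.
Codon 3: GCA Ala / GCG Ala — synonymous.
Codon 4: CUC Leu / CUC Leu — identical.
Codon 5: AUA Ile / AUA Ile — identical.
Codon 6: AAC Asn / AAU Asn — synonymous.
Nonsynonymous differences: 1.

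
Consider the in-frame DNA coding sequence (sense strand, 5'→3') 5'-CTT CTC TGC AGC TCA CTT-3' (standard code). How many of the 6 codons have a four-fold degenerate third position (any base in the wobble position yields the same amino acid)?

Codon 1 CTT (Leu): third position 4-fold.
Codon 2 CTC (Leu): third position 4-fold.
Codon 3 TGC (Cys): third position 2-fold.
Codon 4 AGC (Ser): third position 2-fold.
Codon 5 TCA (Ser): third position 4-fold.
Codon 6 CTT (Leu): third position 4-fold.
Four-fold degenerate third positions: 4.

4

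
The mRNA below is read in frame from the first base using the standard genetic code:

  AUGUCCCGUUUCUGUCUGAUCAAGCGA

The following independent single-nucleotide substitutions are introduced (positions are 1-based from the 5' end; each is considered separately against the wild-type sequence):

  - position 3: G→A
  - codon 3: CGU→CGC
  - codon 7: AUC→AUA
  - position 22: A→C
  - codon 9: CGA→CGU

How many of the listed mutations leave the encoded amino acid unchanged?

3

Codon 1: AUG (Met) → AUA (Ile) — missense.
Codon 3: CGU (Arg) → CGC (Arg) — synonymous.
Codon 7: AUC (Ile) → AUA (Ile) — synonymous.
Codon 8: AAG (Lys) → CAG (Gln) — missense.
Codon 9: CGA (Arg) → CGU (Arg) — synonymous.
Synonymous: 3 of 5.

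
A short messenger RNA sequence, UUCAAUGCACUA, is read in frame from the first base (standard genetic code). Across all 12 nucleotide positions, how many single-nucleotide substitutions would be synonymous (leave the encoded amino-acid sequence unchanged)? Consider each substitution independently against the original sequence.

Codon 1 (UUC, Phe): 1 synonymous substitution.
Codon 2 (AAU, Asn): 1 synonymous substitution.
Codon 3 (GCA, Ala): 3 synonymous substitutions.
Codon 4 (CUA, Leu): 4 synonymous substitutions.
Total: 1 + 1 + 3 + 4 = 9.

9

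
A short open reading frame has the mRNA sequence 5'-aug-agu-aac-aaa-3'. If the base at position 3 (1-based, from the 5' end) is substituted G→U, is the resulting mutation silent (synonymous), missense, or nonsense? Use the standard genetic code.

Position 3 falls in codon 1: AUG → Met.
After the substitution the codon is AUU → Ile.
Met ≠ Ile, so this is a missense mutation.

missense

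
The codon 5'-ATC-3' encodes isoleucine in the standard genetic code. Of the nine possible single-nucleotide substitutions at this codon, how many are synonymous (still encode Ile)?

Position 1: none → 0 synonymous.
Position 2: none → 0 synonymous.
Position 3: ATT, ATA → 2 synonymous.
Total: 0 + 0 + 2 = 2.

2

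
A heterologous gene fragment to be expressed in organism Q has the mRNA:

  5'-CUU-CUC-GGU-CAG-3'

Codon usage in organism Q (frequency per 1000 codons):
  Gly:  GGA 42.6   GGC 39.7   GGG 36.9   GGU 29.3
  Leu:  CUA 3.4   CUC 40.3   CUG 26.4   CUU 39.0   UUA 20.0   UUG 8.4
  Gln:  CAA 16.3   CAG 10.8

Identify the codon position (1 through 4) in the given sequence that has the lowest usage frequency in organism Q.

4

Codon 1 CUU (Leu): 39.0 per 1000.
Codon 2 CUC (Leu): 40.3 per 1000.
Codon 3 GGU (Gly): 29.3 per 1000.
Codon 4 CAG (Gln): 10.8 per 1000.
Lowest frequency is 10.8 at codon 4.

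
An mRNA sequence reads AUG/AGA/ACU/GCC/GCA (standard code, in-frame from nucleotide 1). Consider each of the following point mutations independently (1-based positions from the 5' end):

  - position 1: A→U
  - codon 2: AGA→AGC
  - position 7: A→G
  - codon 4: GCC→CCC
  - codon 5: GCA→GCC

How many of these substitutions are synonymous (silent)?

1

Codon 1: AUG (Met) → UUG (Leu) — missense.
Codon 2: AGA (Arg) → AGC (Ser) — missense.
Codon 3: ACU (Thr) → GCU (Ala) — missense.
Codon 4: GCC (Ala) → CCC (Pro) — missense.
Codon 5: GCA (Ala) → GCC (Ala) — synonymous.
Synonymous: 1 of 5.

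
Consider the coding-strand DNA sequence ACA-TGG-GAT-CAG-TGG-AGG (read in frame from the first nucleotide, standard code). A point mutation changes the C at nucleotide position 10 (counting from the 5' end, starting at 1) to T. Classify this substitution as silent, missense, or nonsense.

Position 10 falls in codon 4: CAG → Gln.
After the substitution the codon is TAG → Stop.
The new codon is a stop codon, so this is a nonsense mutation.

nonsense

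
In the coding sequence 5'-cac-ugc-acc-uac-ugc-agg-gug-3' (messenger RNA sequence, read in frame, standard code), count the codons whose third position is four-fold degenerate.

Codon 1 CAC (His): third position 2-fold.
Codon 2 UGC (Cys): third position 2-fold.
Codon 3 ACC (Thr): third position 4-fold.
Codon 4 UAC (Tyr): third position 2-fold.
Codon 5 UGC (Cys): third position 2-fold.
Codon 6 AGG (Arg): third position 2-fold.
Codon 7 GUG (Val): third position 4-fold.
Four-fold degenerate third positions: 2.

2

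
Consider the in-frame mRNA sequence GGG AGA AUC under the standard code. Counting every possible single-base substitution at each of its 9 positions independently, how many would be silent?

7

Codon 1 (GGG, Gly): 3 synonymous substitutions.
Codon 2 (AGA, Arg): 2 synonymous substitutions.
Codon 3 (AUC, Ile): 2 synonymous substitutions.
Total: 3 + 2 + 2 = 7.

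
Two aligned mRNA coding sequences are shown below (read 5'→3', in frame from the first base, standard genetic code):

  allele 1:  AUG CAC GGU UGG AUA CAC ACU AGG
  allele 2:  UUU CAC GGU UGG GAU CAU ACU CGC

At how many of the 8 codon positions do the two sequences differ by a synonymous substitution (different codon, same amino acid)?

Codon 1: AUG Met / UUU Phe — nonsynonymous.
Codon 2: CAC His / CAC His — identical.
Codon 3: GGU Gly / GGU Gly — identical.
Codon 4: UGG Trp / UGG Trp — identical.
Codon 5: AUA Ile / GAU Asp — nonsynonymous.
Codon 6: CAC His / CAU His — synonymous.
Codon 7: ACU Thr / ACU Thr — identical.
Codon 8: AGG Arg / CGC Arg — synonymous.
Synonymous differences: 2.

2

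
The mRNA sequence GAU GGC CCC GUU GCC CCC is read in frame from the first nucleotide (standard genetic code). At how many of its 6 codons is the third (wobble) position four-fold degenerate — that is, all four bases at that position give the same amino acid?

5

Codon 1 GAU (Asp): third position 2-fold.
Codon 2 GGC (Gly): third position 4-fold.
Codon 3 CCC (Pro): third position 4-fold.
Codon 4 GUU (Val): third position 4-fold.
Codon 5 GCC (Ala): third position 4-fold.
Codon 6 CCC (Pro): third position 4-fold.
Four-fold degenerate third positions: 5.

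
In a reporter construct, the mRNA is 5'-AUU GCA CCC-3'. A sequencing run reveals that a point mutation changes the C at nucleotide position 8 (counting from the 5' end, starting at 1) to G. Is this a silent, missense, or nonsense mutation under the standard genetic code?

missense

Position 8 falls in codon 3: CCC → Pro.
After the substitution the codon is CGC → Arg.
Pro ≠ Arg, so this is a missense mutation.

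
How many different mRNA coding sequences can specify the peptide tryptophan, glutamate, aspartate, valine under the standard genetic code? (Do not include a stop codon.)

Trp: 1 codon.
Glu: 2 codons.
Asp: 2 codons.
Val: 4 codons.
1 × 2 × 2 × 4 = 16.

16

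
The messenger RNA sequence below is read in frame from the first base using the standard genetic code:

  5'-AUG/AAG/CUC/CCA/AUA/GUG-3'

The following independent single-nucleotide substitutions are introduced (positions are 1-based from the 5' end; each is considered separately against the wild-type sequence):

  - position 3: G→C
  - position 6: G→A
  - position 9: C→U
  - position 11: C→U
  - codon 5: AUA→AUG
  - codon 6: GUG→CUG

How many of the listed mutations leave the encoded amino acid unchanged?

Codon 1: AUG (Met) → AUC (Ile) — missense.
Codon 2: AAG (Lys) → AAA (Lys) — synonymous.
Codon 3: CUC (Leu) → CUU (Leu) — synonymous.
Codon 4: CCA (Pro) → CUA (Leu) — missense.
Codon 5: AUA (Ile) → AUG (Met) — missense.
Codon 6: GUG (Val) → CUG (Leu) — missense.
Synonymous: 2 of 6.

2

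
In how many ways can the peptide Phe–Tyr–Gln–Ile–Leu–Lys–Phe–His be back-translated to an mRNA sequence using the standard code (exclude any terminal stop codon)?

1152

Phe: 2 codons.
Tyr: 2 codons.
Gln: 2 codons.
Ile: 3 codons.
Leu: 6 codons.
Lys: 2 codons.
Phe: 2 codons.
His: 2 codons.
2 × 2 × 2 × 3 × 6 × 2 × 2 × 2 = 1152.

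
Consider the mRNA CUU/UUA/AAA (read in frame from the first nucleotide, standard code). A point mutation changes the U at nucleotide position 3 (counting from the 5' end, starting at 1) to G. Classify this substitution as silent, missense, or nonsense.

Position 3 falls in codon 1: CUU → Leu.
After the substitution the codon is CUG → Leu.
Both encode Leu, so the change is synonymous.

silent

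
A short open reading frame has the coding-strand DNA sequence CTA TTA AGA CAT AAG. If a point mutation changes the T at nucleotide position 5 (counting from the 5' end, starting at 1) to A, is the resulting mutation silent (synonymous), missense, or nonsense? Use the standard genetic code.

Position 5 falls in codon 2: TTA → Leu.
After the substitution the codon is TAA → Stop.
The new codon is a stop codon, so this is a nonsense mutation.

nonsense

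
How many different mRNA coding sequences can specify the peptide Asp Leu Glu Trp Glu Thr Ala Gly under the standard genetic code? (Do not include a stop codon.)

Asp: 2 codons.
Leu: 6 codons.
Glu: 2 codons.
Trp: 1 codon.
Glu: 2 codons.
Thr: 4 codons.
Ala: 4 codons.
Gly: 4 codons.
2 × 6 × 2 × 1 × 2 × 4 × 4 × 4 = 3072.

3072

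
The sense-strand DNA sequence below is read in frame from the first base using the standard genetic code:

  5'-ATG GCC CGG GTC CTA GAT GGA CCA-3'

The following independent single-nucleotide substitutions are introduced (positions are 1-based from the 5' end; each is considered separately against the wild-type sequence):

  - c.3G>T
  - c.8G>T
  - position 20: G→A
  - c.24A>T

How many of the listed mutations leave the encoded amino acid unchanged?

Codon 1: ATG (Met) → ATT (Ile) — missense.
Codon 3: CGG (Arg) → CTG (Leu) — missense.
Codon 7: GGA (Gly) → GAA (Glu) — missense.
Codon 8: CCA (Pro) → CCT (Pro) — synonymous.
Synonymous: 1 of 4.

1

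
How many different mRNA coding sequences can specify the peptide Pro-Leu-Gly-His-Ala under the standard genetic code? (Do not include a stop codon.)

768

Pro: 4 codons.
Leu: 6 codons.
Gly: 4 codons.
His: 2 codons.
Ala: 4 codons.
4 × 6 × 4 × 2 × 4 = 768.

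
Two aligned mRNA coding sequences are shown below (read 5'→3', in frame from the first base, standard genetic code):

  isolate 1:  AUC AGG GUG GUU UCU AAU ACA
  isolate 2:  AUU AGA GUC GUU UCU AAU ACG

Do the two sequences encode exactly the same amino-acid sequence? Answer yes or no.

yes

Codon 1: AUC Ile / AUU Ile — synonymous.
Codon 2: AGG Arg / AGA Arg — synonymous.
Codon 3: GUG Val / GUC Val — synonymous.
Codon 4: GUU Val / GUU Val — identical.
Codon 5: UCU Ser / UCU Ser — identical.
Codon 6: AAU Asn / AAU Asn — identical.
Codon 7: ACA Thr / ACG Thr — synonymous.
Nonsynonymous differences: 0 → same protein.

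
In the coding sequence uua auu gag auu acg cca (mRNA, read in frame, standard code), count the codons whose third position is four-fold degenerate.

Codon 1 UUA (Leu): third position 2-fold.
Codon 2 AUU (Ile): third position 3-fold.
Codon 3 GAG (Glu): third position 2-fold.
Codon 4 AUU (Ile): third position 3-fold.
Codon 5 ACG (Thr): third position 4-fold.
Codon 6 CCA (Pro): third position 4-fold.
Four-fold degenerate third positions: 2.

2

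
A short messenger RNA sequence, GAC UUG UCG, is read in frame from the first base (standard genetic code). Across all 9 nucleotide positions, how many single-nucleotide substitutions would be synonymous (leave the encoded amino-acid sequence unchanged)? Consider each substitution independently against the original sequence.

6

Codon 1 (GAC, Asp): 1 synonymous substitution.
Codon 2 (UUG, Leu): 2 synonymous substitutions.
Codon 3 (UCG, Ser): 3 synonymous substitutions.
Total: 1 + 2 + 3 = 6.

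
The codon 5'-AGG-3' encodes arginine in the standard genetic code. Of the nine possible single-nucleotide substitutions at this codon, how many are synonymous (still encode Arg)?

Position 1: CGG → 1 synonymous.
Position 2: none → 0 synonymous.
Position 3: AGA → 1 synonymous.
Total: 1 + 0 + 1 = 2.

2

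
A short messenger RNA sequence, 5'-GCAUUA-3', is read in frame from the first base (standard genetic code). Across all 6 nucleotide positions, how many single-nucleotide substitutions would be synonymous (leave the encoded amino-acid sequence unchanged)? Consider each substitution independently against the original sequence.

Codon 1 (GCA, Ala): 3 synonymous substitutions.
Codon 2 (UUA, Leu): 2 synonymous substitutions.
Total: 3 + 2 = 5.

5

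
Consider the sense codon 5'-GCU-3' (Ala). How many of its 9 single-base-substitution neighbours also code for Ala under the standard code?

Position 1: none → 0 synonymous.
Position 2: none → 0 synonymous.
Position 3: GCC, GCA, GCG → 3 synonymous.
Total: 0 + 0 + 3 = 3.

3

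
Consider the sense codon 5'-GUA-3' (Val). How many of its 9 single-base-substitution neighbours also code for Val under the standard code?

3

Position 1: none → 0 synonymous.
Position 2: none → 0 synonymous.
Position 3: GUU, GUC, GUG → 3 synonymous.
Total: 0 + 0 + 3 = 3.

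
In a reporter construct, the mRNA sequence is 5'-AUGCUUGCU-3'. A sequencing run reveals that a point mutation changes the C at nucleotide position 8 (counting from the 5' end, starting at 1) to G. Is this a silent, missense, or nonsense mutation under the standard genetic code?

missense

Position 8 falls in codon 3: GCU → Ala.
After the substitution the codon is GGU → Gly.
Ala ≠ Gly, so this is a missense mutation.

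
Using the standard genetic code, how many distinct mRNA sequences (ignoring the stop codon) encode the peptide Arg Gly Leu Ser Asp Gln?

Arg: 6 codons.
Gly: 4 codons.
Leu: 6 codons.
Ser: 6 codons.
Asp: 2 codons.
Gln: 2 codons.
6 × 4 × 6 × 6 × 2 × 2 = 3456.

3456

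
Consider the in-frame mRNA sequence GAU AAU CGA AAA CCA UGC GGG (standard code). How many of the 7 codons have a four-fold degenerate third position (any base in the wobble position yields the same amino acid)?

3

Codon 1 GAU (Asp): third position 2-fold.
Codon 2 AAU (Asn): third position 2-fold.
Codon 3 CGA (Arg): third position 4-fold.
Codon 4 AAA (Lys): third position 2-fold.
Codon 5 CCA (Pro): third position 4-fold.
Codon 6 UGC (Cys): third position 2-fold.
Codon 7 GGG (Gly): third position 4-fold.
Four-fold degenerate third positions: 3.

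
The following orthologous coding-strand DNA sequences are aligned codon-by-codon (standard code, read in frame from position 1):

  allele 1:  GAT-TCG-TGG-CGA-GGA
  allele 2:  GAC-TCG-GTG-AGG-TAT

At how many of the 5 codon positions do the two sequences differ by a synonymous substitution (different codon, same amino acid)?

Codon 1: GAT Asp / GAC Asp — synonymous.
Codon 2: TCG Ser / TCG Ser — identical.
Codon 3: TGG Trp / GTG Val — nonsynonymous.
Codon 4: CGA Arg / AGG Arg — synonymous.
Codon 5: GGA Gly / TAT Tyr — nonsynonymous.
Synonymous differences: 2.

2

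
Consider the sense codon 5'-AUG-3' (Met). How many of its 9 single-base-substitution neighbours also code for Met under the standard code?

Position 1: none → 0 synonymous.
Position 2: none → 0 synonymous.
Position 3: none → 0 synonymous.
Total: 0 + 0 + 0 = 0.

0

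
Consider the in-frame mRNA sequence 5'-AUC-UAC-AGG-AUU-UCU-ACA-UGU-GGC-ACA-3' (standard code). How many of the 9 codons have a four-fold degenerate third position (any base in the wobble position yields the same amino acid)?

4

Codon 1 AUC (Ile): third position 3-fold.
Codon 2 UAC (Tyr): third position 2-fold.
Codon 3 AGG (Arg): third position 2-fold.
Codon 4 AUU (Ile): third position 3-fold.
Codon 5 UCU (Ser): third position 4-fold.
Codon 6 ACA (Thr): third position 4-fold.
Codon 7 UGU (Cys): third position 2-fold.
Codon 8 GGC (Gly): third position 4-fold.
Codon 9 ACA (Thr): third position 4-fold.
Four-fold degenerate third positions: 4.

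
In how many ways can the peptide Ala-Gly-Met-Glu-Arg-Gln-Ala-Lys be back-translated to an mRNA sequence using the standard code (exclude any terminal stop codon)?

Ala: 4 codons.
Gly: 4 codons.
Met: 1 codon.
Glu: 2 codons.
Arg: 6 codons.
Gln: 2 codons.
Ala: 4 codons.
Lys: 2 codons.
4 × 4 × 1 × 2 × 6 × 2 × 4 × 2 = 3072.

3072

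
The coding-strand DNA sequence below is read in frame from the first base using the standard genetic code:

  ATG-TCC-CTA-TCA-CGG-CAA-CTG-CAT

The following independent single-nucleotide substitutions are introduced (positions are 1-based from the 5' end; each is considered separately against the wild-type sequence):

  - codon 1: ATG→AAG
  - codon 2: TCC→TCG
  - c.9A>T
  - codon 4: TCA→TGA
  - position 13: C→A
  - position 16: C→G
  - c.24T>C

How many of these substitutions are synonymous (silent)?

4

Codon 1: ATG (Met) → AAG (Lys) — missense.
Codon 2: TCC (Ser) → TCG (Ser) — synonymous.
Codon 3: CTA (Leu) → CTT (Leu) — synonymous.
Codon 4: TCA (Ser) → TGA (Stop) — nonsense.
Codon 5: CGG (Arg) → AGG (Arg) — synonymous.
Codon 6: CAA (Gln) → GAA (Glu) — missense.
Codon 8: CAT (His) → CAC (His) — synonymous.
Synonymous: 4 of 7.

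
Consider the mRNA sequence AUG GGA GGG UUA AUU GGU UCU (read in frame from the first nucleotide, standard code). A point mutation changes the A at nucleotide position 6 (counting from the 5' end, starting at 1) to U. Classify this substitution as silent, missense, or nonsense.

silent

Position 6 falls in codon 2: GGA → Gly.
After the substitution the codon is GGU → Gly.
Both encode Gly, so the change is synonymous.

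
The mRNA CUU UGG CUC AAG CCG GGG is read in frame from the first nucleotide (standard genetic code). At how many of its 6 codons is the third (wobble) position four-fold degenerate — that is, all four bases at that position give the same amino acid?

4

Codon 1 CUU (Leu): third position 4-fold.
Codon 2 UGG (Trp): third position 1-fold.
Codon 3 CUC (Leu): third position 4-fold.
Codon 4 AAG (Lys): third position 2-fold.
Codon 5 CCG (Pro): third position 4-fold.
Codon 6 GGG (Gly): third position 4-fold.
Four-fold degenerate third positions: 4.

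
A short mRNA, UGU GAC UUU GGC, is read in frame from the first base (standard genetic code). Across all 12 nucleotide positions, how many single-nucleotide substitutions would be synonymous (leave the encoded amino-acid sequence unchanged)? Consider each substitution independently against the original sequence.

Codon 1 (UGU, Cys): 1 synonymous substitution.
Codon 2 (GAC, Asp): 1 synonymous substitution.
Codon 3 (UUU, Phe): 1 synonymous substitution.
Codon 4 (GGC, Gly): 3 synonymous substitutions.
Total: 1 + 1 + 1 + 3 = 6.

6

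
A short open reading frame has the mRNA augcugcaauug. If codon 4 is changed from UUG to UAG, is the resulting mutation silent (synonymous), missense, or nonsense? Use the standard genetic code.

Position 11 falls in codon 4: UUG → Leu.
After the substitution the codon is UAG → Stop.
The new codon is a stop codon, so this is a nonsense mutation.

nonsense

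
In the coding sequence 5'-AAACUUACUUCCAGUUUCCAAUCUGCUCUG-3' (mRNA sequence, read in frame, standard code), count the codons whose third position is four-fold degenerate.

Codon 1 AAA (Lys): third position 2-fold.
Codon 2 CUU (Leu): third position 4-fold.
Codon 3 ACU (Thr): third position 4-fold.
Codon 4 UCC (Ser): third position 4-fold.
Codon 5 AGU (Ser): third position 2-fold.
Codon 6 UUC (Phe): third position 2-fold.
Codon 7 CAA (Gln): third position 2-fold.
Codon 8 UCU (Ser): third position 4-fold.
Codon 9 GCU (Ala): third position 4-fold.
Codon 10 CUG (Leu): third position 4-fold.
Four-fold degenerate third positions: 6.

6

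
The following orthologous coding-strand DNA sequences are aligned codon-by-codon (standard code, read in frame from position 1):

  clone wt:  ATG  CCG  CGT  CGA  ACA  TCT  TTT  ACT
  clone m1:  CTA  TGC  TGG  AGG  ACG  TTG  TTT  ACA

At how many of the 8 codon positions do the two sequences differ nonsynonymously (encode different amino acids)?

Codon 1: ATG Met / CTA Leu — nonsynonymous.
Codon 2: CCG Pro / TGC Cys — nonsynonymous.
Codon 3: CGT Arg / TGG Trp — nonsynonymous.
Codon 4: CGA Arg / AGG Arg — synonymous.
Codon 5: ACA Thr / ACG Thr — synonymous.
Codon 6: TCT Ser / TTG Leu — nonsynonymous.
Codon 7: TTT Phe / TTT Phe — identical.
Codon 8: ACT Thr / ACA Thr — synonymous.
Nonsynonymous differences: 4.

4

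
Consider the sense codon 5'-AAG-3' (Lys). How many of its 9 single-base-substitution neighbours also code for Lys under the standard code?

Position 1: none → 0 synonymous.
Position 2: none → 0 synonymous.
Position 3: AAA → 1 synonymous.
Total: 0 + 0 + 1 = 1.

1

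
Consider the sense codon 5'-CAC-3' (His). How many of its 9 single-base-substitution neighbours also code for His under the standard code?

Position 1: none → 0 synonymous.
Position 2: none → 0 synonymous.
Position 3: CAT → 1 synonymous.
Total: 0 + 0 + 1 = 1.

1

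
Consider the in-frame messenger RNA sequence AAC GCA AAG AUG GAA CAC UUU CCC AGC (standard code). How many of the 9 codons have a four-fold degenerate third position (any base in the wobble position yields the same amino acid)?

2

Codon 1 AAC (Asn): third position 2-fold.
Codon 2 GCA (Ala): third position 4-fold.
Codon 3 AAG (Lys): third position 2-fold.
Codon 4 AUG (Met): third position 1-fold.
Codon 5 GAA (Glu): third position 2-fold.
Codon 6 CAC (His): third position 2-fold.
Codon 7 UUU (Phe): third position 2-fold.
Codon 8 CCC (Pro): third position 4-fold.
Codon 9 AGC (Ser): third position 2-fold.
Four-fold degenerate third positions: 2.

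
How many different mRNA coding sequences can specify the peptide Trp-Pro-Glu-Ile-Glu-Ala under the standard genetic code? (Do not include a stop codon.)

Trp: 1 codon.
Pro: 4 codons.
Glu: 2 codons.
Ile: 3 codons.
Glu: 2 codons.
Ala: 4 codons.
1 × 4 × 2 × 3 × 2 × 4 = 192.

192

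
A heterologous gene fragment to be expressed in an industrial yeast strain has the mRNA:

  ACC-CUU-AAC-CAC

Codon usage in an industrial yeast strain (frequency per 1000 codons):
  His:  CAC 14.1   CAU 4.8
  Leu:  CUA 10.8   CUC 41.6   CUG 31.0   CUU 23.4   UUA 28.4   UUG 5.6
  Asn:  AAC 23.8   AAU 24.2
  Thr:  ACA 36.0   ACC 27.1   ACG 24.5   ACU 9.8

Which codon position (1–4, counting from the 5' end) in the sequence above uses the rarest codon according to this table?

Codon 1 ACC (Thr): 27.1 per 1000.
Codon 2 CUU (Leu): 23.4 per 1000.
Codon 3 AAC (Asn): 23.8 per 1000.
Codon 4 CAC (His): 14.1 per 1000.
Lowest frequency is 14.1 at codon 4.

4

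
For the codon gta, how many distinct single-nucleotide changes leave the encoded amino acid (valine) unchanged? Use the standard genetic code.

3

Position 1: none → 0 synonymous.
Position 2: none → 0 synonymous.
Position 3: GTT, GTC, GTG → 3 synonymous.
Total: 0 + 0 + 3 = 3.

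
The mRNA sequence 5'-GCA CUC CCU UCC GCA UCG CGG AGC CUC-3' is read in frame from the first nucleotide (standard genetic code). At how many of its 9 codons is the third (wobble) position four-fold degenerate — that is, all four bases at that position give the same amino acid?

8

Codon 1 GCA (Ala): third position 4-fold.
Codon 2 CUC (Leu): third position 4-fold.
Codon 3 CCU (Pro): third position 4-fold.
Codon 4 UCC (Ser): third position 4-fold.
Codon 5 GCA (Ala): third position 4-fold.
Codon 6 UCG (Ser): third position 4-fold.
Codon 7 CGG (Arg): third position 4-fold.
Codon 8 AGC (Ser): third position 2-fold.
Codon 9 CUC (Leu): third position 4-fold.
Four-fold degenerate third positions: 8.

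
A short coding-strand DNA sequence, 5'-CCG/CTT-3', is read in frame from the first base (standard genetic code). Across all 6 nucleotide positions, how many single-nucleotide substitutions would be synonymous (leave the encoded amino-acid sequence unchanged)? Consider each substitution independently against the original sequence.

6

Codon 1 (CCG, Pro): 3 synonymous substitutions.
Codon 2 (CTT, Leu): 3 synonymous substitutions.
Total: 3 + 3 = 6.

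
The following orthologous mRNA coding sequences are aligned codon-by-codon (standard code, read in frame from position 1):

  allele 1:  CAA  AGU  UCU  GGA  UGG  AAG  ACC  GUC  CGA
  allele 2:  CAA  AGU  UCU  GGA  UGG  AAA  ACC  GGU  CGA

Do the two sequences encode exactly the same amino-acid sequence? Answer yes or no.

no

Codon 1: CAA Gln / CAA Gln — identical.
Codon 2: AGU Ser / AGU Ser — identical.
Codon 3: UCU Ser / UCU Ser — identical.
Codon 4: GGA Gly / GGA Gly — identical.
Codon 5: UGG Trp / UGG Trp — identical.
Codon 6: AAG Lys / AAA Lys — synonymous.
Codon 7: ACC Thr / ACC Thr — identical.
Codon 8: GUC Val / GGU Gly — nonsynonymous.
Codon 9: CGA Arg / CGA Arg — identical.
Nonsynonymous differences: 1 → different protein.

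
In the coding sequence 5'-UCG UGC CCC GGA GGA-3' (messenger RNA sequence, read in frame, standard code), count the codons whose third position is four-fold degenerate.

4

Codon 1 UCG (Ser): third position 4-fold.
Codon 2 UGC (Cys): third position 2-fold.
Codon 3 CCC (Pro): third position 4-fold.
Codon 4 GGA (Gly): third position 4-fold.
Codon 5 GGA (Gly): third position 4-fold.
Four-fold degenerate third positions: 4.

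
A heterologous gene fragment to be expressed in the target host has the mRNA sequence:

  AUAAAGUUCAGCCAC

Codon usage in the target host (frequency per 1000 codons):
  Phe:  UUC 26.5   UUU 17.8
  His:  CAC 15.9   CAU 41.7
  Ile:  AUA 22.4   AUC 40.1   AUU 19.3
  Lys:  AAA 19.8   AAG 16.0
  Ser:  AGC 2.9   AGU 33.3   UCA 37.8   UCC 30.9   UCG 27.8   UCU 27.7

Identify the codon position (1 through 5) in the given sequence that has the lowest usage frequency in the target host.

4

Codon 1 AUA (Ile): 22.4 per 1000.
Codon 2 AAG (Lys): 16.0 per 1000.
Codon 3 UUC (Phe): 26.5 per 1000.
Codon 4 AGC (Ser): 2.9 per 1000.
Codon 5 CAC (His): 15.9 per 1000.
Lowest frequency is 2.9 at codon 4.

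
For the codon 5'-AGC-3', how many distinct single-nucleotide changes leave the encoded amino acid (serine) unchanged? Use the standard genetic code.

Position 1: none → 0 synonymous.
Position 2: none → 0 synonymous.
Position 3: AGU → 1 synonymous.
Total: 0 + 0 + 1 = 1.

1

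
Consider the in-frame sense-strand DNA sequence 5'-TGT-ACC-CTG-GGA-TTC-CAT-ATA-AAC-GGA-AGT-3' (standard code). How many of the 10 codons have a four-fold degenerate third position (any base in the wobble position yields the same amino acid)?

Codon 1 TGT (Cys): third position 2-fold.
Codon 2 ACC (Thr): third position 4-fold.
Codon 3 CTG (Leu): third position 4-fold.
Codon 4 GGA (Gly): third position 4-fold.
Codon 5 TTC (Phe): third position 2-fold.
Codon 6 CAT (His): third position 2-fold.
Codon 7 ATA (Ile): third position 3-fold.
Codon 8 AAC (Asn): third position 2-fold.
Codon 9 GGA (Gly): third position 4-fold.
Codon 10 AGT (Ser): third position 2-fold.
Four-fold degenerate third positions: 4.

4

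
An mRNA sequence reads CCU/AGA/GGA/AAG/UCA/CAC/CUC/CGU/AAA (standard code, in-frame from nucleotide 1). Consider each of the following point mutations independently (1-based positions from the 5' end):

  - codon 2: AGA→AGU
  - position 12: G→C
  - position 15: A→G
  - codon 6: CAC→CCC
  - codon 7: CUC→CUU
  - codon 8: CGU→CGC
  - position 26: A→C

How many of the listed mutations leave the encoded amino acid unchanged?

3

Codon 2: AGA (Arg) → AGU (Ser) — missense.
Codon 4: AAG (Lys) → AAC (Asn) — missense.
Codon 5: UCA (Ser) → UCG (Ser) — synonymous.
Codon 6: CAC (His) → CCC (Pro) — missense.
Codon 7: CUC (Leu) → CUU (Leu) — synonymous.
Codon 8: CGU (Arg) → CGC (Arg) — synonymous.
Codon 9: AAA (Lys) → ACA (Thr) — missense.
Synonymous: 3 of 7.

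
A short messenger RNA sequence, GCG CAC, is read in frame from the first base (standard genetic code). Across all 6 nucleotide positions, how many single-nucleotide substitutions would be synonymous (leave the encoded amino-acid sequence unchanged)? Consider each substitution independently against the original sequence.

4

Codon 1 (GCG, Ala): 3 synonymous substitutions.
Codon 2 (CAC, His): 1 synonymous substitution.
Total: 3 + 1 = 4.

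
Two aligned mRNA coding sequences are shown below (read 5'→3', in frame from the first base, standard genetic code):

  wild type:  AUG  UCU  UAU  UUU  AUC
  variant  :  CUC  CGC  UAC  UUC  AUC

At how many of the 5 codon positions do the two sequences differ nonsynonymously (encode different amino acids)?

Codon 1: AUG Met / CUC Leu — nonsynonymous.
Codon 2: UCU Ser / CGC Arg — nonsynonymous.
Codon 3: UAU Tyr / UAC Tyr — synonymous.
Codon 4: UUU Phe / UUC Phe — synonymous.
Codon 5: AUC Ile / AUC Ile — identical.
Nonsynonymous differences: 2.

2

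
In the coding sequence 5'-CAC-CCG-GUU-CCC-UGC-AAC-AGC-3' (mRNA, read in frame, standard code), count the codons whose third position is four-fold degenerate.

3

Codon 1 CAC (His): third position 2-fold.
Codon 2 CCG (Pro): third position 4-fold.
Codon 3 GUU (Val): third position 4-fold.
Codon 4 CCC (Pro): third position 4-fold.
Codon 5 UGC (Cys): third position 2-fold.
Codon 6 AAC (Asn): third position 2-fold.
Codon 7 AGC (Ser): third position 2-fold.
Four-fold degenerate third positions: 3.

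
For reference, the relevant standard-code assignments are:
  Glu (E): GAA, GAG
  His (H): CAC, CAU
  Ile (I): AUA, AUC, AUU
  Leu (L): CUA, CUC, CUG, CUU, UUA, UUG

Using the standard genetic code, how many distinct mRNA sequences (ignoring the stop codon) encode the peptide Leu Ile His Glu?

Leu: 6 codons.
Ile: 3 codons.
His: 2 codons.
Glu: 2 codons.
6 × 3 × 2 × 2 = 72.

72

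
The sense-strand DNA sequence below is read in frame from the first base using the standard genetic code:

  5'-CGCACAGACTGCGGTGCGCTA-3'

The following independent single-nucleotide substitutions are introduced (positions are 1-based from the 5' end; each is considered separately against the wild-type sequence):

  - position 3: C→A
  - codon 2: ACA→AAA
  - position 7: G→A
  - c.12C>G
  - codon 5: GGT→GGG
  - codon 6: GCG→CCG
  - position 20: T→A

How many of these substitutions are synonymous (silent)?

2

Codon 1: CGC (Arg) → CGA (Arg) — synonymous.
Codon 2: ACA (Thr) → AAA (Lys) — missense.
Codon 3: GAC (Asp) → AAC (Asn) — missense.
Codon 4: TGC (Cys) → TGG (Trp) — missense.
Codon 5: GGT (Gly) → GGG (Gly) — synonymous.
Codon 6: GCG (Ala) → CCG (Pro) — missense.
Codon 7: CTA (Leu) → CAA (Gln) — missense.
Synonymous: 2 of 7.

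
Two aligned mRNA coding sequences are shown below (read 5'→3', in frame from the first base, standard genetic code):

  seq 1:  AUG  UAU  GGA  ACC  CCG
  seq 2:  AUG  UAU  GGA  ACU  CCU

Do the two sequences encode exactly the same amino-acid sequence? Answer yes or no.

Codon 1: AUG Met / AUG Met — identical.
Codon 2: UAU Tyr / UAU Tyr — identical.
Codon 3: GGA Gly / GGA Gly — identical.
Codon 4: ACC Thr / ACU Thr — synonymous.
Codon 5: CCG Pro / CCU Pro — synonymous.
Nonsynonymous differences: 0 → same protein.

yes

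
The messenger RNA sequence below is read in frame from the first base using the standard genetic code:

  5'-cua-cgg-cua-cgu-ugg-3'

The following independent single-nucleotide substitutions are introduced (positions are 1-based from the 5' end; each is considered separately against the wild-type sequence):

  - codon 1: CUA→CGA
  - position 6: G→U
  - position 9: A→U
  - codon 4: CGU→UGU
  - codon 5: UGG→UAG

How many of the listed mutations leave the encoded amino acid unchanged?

Codon 1: CUA (Leu) → CGA (Arg) — missense.
Codon 2: CGG (Arg) → CGU (Arg) — synonymous.
Codon 3: CUA (Leu) → CUU (Leu) — synonymous.
Codon 4: CGU (Arg) → UGU (Cys) — missense.
Codon 5: UGG (Trp) → UAG (Stop) — nonsense.
Synonymous: 2 of 5.

2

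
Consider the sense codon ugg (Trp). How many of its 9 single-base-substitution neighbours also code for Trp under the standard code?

0

Position 1: none → 0 synonymous.
Position 2: none → 0 synonymous.
Position 3: none → 0 synonymous.
Total: 0 + 0 + 0 = 0.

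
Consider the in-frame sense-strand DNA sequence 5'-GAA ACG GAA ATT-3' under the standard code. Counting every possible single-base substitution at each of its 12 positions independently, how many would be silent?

7

Codon 1 (GAA, Glu): 1 synonymous substitution.
Codon 2 (ACG, Thr): 3 synonymous substitutions.
Codon 3 (GAA, Glu): 1 synonymous substitution.
Codon 4 (ATT, Ile): 2 synonymous substitutions.
Total: 1 + 3 + 1 + 2 = 7.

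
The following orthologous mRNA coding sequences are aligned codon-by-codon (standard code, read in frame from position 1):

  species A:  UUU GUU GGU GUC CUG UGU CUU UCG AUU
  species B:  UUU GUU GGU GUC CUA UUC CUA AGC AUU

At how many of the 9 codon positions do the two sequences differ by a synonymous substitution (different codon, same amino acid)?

3

Codon 1: UUU Phe / UUU Phe — identical.
Codon 2: GUU Val / GUU Val — identical.
Codon 3: GGU Gly / GGU Gly — identical.
Codon 4: GUC Val / GUC Val — identical.
Codon 5: CUG Leu / CUA Leu — synonymous.
Codon 6: UGU Cys / UUC Phe — nonsynonymous.
Codon 7: CUU Leu / CUA Leu — synonymous.
Codon 8: UCG Ser / AGC Ser — synonymous.
Codon 9: AUU Ile / AUU Ile — identical.
Synonymous differences: 3.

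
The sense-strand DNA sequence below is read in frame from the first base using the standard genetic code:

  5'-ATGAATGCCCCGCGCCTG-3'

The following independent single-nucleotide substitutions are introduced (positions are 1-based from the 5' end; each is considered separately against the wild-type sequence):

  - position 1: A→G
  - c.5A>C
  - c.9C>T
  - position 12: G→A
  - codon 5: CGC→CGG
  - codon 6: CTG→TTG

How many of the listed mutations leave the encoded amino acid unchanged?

Codon 1: ATG (Met) → GTG (Val) — missense.
Codon 2: AAT (Asn) → ACT (Thr) — missense.
Codon 3: GCC (Ala) → GCT (Ala) — synonymous.
Codon 4: CCG (Pro) → CCA (Pro) — synonymous.
Codon 5: CGC (Arg) → CGG (Arg) — synonymous.
Codon 6: CTG (Leu) → TTG (Leu) — synonymous.
Synonymous: 4 of 6.

4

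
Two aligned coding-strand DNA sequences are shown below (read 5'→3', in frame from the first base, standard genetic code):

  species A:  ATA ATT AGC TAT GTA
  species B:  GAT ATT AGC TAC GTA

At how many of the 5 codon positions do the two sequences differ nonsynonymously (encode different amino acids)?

Codon 1: ATA Ile / GAT Asp — nonsynonymous.
Codon 2: ATT Ile / ATT Ile — identical.
Codon 3: AGC Ser / AGC Ser — identical.
Codon 4: TAT Tyr / TAC Tyr — synonymous.
Codon 5: GTA Val / GTA Val — identical.
Nonsynonymous differences: 1.

1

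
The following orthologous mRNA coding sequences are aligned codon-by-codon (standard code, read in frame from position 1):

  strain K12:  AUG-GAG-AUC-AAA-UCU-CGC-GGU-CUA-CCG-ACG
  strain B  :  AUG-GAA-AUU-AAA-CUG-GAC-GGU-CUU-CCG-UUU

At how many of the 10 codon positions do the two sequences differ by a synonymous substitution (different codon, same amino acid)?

3

Codon 1: AUG Met / AUG Met — identical.
Codon 2: GAG Glu / GAA Glu — synonymous.
Codon 3: AUC Ile / AUU Ile — synonymous.
Codon 4: AAA Lys / AAA Lys — identical.
Codon 5: UCU Ser / CUG Leu — nonsynonymous.
Codon 6: CGC Arg / GAC Asp — nonsynonymous.
Codon 7: GGU Gly / GGU Gly — identical.
Codon 8: CUA Leu / CUU Leu — synonymous.
Codon 9: CCG Pro / CCG Pro — identical.
Codon 10: ACG Thr / UUU Phe — nonsynonymous.
Synonymous differences: 3.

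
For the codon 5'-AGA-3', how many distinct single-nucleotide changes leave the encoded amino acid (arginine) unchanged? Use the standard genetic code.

2

Position 1: CGA → 1 synonymous.
Position 2: none → 0 synonymous.
Position 3: AGG → 1 synonymous.
Total: 1 + 0 + 1 = 2.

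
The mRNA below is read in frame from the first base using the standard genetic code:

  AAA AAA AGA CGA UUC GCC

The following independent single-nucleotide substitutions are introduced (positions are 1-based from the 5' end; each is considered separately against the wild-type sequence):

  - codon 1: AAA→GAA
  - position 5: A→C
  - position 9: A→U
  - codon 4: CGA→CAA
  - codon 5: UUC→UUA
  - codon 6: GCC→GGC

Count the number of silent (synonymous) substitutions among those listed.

0

Codon 1: AAA (Lys) → GAA (Glu) — missense.
Codon 2: AAA (Lys) → ACA (Thr) — missense.
Codon 3: AGA (Arg) → AGU (Ser) — missense.
Codon 4: CGA (Arg) → CAA (Gln) — missense.
Codon 5: UUC (Phe) → UUA (Leu) — missense.
Codon 6: GCC (Ala) → GGC (Gly) — missense.
Synonymous: 0 of 6.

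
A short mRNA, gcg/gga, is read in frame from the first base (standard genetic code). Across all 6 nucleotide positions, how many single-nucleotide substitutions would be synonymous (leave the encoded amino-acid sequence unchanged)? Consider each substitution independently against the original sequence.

Codon 1 (GCG, Ala): 3 synonymous substitutions.
Codon 2 (GGA, Gly): 3 synonymous substitutions.
Total: 3 + 3 = 6.

6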